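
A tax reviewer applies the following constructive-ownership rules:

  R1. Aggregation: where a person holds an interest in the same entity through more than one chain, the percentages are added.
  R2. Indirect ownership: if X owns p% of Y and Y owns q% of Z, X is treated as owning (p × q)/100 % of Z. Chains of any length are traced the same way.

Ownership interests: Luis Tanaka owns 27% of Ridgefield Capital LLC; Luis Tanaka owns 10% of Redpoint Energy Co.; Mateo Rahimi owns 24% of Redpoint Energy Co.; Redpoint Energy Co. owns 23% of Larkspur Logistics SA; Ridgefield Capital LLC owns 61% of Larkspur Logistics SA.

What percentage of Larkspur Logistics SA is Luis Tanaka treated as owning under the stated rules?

18.77%

Chain via Ridgefield Capital LLC (R2): 27% × 61% = 16.47% of Larkspur Logistics SA.
Chain via Redpoint Energy Co. (R2): 10% × 23% = 2.3% of Larkspur Logistics SA.
Aggregating (R1): 16.47% + 2.3% = 18.77%.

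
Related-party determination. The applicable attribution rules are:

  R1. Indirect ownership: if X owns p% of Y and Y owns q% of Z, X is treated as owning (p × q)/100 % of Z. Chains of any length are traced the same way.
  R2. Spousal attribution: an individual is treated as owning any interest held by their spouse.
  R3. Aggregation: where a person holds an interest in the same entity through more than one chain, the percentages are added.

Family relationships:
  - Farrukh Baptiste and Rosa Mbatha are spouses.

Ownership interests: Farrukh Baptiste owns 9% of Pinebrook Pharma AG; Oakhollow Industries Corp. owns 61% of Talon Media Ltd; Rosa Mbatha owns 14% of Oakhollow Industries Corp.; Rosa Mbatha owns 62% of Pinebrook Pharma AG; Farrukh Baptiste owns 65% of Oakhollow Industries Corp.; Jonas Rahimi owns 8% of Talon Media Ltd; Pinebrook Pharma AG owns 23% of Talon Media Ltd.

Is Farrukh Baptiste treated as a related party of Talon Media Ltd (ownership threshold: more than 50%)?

Yes

By spousal attribution (R2), Farrukh Baptiste is treated as also owning Rosa Mbatha's interest in Pinebrook Pharma AG, giving 9% + 62% = 71%.
By spousal attribution (R2), Farrukh Baptiste is treated as also owning Rosa Mbatha's interest in Oakhollow Industries Corp, giving 65% + 14% = 79%.
Chain via Pinebrook Pharma AG (R1): 71% × 23% = 16.33% of Talon Media Ltd.
Chain via Oakhollow Industries Corp. (R1): 79% × 61% = 48.19% of Talon Media Ltd.
Aggregating (R3): 16.33% + 48.19% = 64.52%.
64.52% exceeds the 50% threshold, so Farrukh is a related party to Talon Media Ltd.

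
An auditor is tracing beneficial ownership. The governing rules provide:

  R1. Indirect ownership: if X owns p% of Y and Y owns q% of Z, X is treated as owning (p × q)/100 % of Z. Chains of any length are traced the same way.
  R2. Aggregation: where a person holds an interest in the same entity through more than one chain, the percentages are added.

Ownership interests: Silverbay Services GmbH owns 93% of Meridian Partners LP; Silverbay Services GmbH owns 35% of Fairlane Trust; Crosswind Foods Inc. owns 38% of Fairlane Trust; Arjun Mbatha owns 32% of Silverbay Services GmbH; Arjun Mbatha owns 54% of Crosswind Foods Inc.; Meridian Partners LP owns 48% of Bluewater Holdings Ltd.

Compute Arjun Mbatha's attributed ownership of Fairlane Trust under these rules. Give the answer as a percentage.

31.72%

Chain via Silverbay Services GmbH (R1): 32% × 35% = 11.2% of Fairlane Trust.
Chain via Crosswind Foods Inc. (R1): 54% × 38% = 20.52% of Fairlane Trust.
Aggregating (R2): 11.2% + 20.52% = 31.72%.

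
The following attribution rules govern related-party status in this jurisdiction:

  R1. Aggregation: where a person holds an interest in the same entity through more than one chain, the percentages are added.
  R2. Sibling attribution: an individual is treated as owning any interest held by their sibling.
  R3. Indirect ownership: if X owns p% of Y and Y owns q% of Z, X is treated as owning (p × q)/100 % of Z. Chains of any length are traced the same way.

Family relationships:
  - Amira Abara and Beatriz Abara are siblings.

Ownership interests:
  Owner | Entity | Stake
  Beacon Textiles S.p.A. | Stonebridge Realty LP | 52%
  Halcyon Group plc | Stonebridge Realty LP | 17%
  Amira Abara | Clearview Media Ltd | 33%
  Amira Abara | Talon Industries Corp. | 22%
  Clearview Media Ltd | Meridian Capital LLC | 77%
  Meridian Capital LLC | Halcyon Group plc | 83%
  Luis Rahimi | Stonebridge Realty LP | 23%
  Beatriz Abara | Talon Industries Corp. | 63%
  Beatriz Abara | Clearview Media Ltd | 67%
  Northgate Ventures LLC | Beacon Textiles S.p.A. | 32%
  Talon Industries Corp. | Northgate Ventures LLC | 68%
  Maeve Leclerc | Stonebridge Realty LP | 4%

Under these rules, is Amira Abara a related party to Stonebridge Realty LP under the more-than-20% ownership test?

By sibling attribution (R2), Amira Abara is treated as also owning Beatriz Abara's interest in Talon Industries Corp, giving 22% + 63% = 85%.
By sibling attribution (R2), Amira Abara is treated as also owning Beatriz Abara's interest in Clearview Media Ltd, giving 33% + 67% = 100%.
Chain via Talon Industries Corp. → Northgate Ventures LLC → Beacon Textiles S.p.A. (R3): 85% × 68% × 32% × 52% = 9.61792% of Stonebridge Realty LP.
Chain via Clearview Media Ltd → Meridian Capital LLC → Halcyon Group plc (R3): 100% × 77% × 83% × 17% = 10.8647% of Stonebridge Realty LP.
Aggregating (R1): 9.61792% + 10.8647% = 20.48262%.
20.48262% exceeds the 20% threshold, so Amira is a related party to Stonebridge Realty LP.

Yes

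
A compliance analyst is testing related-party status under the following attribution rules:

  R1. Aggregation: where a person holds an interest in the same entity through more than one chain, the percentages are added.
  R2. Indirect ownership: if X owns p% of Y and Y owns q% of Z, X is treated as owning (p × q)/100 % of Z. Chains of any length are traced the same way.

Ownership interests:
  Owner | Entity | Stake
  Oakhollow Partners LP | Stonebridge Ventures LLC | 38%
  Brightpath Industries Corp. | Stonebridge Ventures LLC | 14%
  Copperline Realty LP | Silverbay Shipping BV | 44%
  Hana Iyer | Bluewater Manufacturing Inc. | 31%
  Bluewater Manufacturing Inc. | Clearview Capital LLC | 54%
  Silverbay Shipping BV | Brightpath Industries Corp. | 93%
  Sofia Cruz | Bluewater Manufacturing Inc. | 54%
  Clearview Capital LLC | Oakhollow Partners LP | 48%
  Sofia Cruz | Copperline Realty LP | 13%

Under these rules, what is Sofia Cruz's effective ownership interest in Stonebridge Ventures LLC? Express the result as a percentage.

Chain via Copperline Realty LP → Silverbay Shipping BV → Brightpath Industries Corp. (R2): 13% × 44% × 93% × 14% = 0.744744% of Stonebridge Ventures LLC.
Chain via Bluewater Manufacturing Inc. → Clearview Capital LLC → Oakhollow Partners LP (R2): 54% × 54% × 48% × 38% = 5.318784% of Stonebridge Ventures LLC.
Aggregating (R1): 0.744744% + 5.318784% = 6.063528%.

6.063528%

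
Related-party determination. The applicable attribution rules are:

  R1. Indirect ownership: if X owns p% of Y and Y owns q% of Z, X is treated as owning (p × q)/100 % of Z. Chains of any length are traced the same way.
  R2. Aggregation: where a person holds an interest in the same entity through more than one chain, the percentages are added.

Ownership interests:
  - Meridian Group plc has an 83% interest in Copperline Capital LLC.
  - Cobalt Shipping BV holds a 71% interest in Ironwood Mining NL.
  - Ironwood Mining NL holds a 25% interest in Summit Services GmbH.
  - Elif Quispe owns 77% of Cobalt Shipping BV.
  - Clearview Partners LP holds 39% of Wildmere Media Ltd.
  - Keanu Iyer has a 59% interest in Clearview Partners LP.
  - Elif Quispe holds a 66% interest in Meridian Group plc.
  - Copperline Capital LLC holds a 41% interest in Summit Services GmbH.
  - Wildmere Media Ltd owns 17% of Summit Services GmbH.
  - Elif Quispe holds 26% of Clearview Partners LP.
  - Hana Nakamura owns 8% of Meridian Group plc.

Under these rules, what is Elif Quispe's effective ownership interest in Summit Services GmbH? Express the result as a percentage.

Chain via Meridian Group plc → Copperline Capital LLC (R1): 66% × 83% × 41% = 22.4598% of Summit Services GmbH.
Chain via Clearview Partners LP → Wildmere Media Ltd (R1): 26% × 39% × 17% = 1.7238% of Summit Services GmbH.
Chain via Cobalt Shipping BV → Ironwood Mining NL (R1): 77% × 71% × 25% = 13.6675% of Summit Services GmbH.
Aggregating (R2): 22.4598% + 1.7238% + 13.6675% = 37.8511%.

37.8511%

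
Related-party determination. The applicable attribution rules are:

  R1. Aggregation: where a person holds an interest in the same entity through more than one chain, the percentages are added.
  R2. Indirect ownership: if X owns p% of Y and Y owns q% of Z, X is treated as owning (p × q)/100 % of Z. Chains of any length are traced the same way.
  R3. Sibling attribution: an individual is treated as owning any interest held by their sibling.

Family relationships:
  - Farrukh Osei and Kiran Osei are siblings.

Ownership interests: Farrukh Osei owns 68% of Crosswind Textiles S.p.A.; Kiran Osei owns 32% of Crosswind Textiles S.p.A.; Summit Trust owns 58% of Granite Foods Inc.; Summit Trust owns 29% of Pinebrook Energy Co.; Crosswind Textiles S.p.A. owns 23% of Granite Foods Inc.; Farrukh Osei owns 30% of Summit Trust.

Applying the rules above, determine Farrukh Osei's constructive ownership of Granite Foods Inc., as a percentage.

By sibling attribution (R3), Farrukh Osei is treated as also owning Kiran Osei's interest in Crosswind Textiles S.p.A, giving 68% + 32% = 100%.
Chain via Summit Trust (R2): 30% × 58% = 17.4% of Granite Foods Inc.
Chain via Crosswind Textiles S.p.A. (R2): 100% × 23% = 23% of Granite Foods Inc.
Aggregating (R1): 17.4% + 23% = 40.4%.

40.4%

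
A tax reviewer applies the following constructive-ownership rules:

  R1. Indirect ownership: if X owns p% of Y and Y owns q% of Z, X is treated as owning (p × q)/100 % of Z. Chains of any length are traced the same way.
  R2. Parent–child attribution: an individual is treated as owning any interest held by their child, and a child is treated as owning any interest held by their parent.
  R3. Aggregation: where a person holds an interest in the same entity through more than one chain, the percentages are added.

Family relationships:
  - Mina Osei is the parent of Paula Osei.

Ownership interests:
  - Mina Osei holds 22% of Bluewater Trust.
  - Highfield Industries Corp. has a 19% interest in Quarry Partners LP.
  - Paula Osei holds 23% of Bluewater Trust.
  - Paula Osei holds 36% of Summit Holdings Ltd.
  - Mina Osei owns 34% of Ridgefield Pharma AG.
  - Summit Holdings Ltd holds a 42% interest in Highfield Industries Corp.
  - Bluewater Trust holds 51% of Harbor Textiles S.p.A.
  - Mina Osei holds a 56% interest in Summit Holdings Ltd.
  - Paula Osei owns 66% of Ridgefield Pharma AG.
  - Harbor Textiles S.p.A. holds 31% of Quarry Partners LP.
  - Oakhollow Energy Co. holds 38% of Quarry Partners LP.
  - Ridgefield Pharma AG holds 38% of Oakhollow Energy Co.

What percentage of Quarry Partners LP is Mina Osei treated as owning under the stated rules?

By parent–child attribution (R2), Mina Osei is treated as also owning Paula Osei's interest in Bluewater Trust, giving 22% + 23% = 45%.
By parent–child attribution (R2), Mina Osei is treated as also owning Paula Osei's interest in Summit Holdings Ltd, giving 56% + 36% = 92%.
By parent–child attribution (R2), Mina Osei is treated as also owning Paula Osei's interest in Ridgefield Pharma AG, giving 34% + 66% = 100%.
Chain via Bluewater Trust → Harbor Textiles S.p.A. (R1): 45% × 51% × 31% = 7.1145% of Quarry Partners LP.
Chain via Summit Holdings Ltd → Highfield Industries Corp. (R1): 92% × 42% × 19% = 7.3416% of Quarry Partners LP.
Chain via Ridgefield Pharma AG → Oakhollow Energy Co. (R1): 100% × 38% × 38% = 14.44% of Quarry Partners LP.
Aggregating (R3): 7.1145% + 7.3416% + 14.44% = 28.8961%.

28.8961%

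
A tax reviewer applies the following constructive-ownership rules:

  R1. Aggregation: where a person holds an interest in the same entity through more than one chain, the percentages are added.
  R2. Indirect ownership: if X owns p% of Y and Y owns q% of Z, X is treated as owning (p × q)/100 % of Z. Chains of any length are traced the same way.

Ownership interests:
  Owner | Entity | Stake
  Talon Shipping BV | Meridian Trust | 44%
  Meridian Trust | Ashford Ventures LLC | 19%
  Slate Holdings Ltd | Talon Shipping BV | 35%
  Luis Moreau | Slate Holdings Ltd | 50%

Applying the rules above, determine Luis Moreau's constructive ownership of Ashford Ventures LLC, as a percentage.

Chain via Slate Holdings Ltd → Talon Shipping BV → Meridian Trust (R2): 50% × 35% × 44% × 19% = 1.463% of Ashford Ventures LLC.

1.463%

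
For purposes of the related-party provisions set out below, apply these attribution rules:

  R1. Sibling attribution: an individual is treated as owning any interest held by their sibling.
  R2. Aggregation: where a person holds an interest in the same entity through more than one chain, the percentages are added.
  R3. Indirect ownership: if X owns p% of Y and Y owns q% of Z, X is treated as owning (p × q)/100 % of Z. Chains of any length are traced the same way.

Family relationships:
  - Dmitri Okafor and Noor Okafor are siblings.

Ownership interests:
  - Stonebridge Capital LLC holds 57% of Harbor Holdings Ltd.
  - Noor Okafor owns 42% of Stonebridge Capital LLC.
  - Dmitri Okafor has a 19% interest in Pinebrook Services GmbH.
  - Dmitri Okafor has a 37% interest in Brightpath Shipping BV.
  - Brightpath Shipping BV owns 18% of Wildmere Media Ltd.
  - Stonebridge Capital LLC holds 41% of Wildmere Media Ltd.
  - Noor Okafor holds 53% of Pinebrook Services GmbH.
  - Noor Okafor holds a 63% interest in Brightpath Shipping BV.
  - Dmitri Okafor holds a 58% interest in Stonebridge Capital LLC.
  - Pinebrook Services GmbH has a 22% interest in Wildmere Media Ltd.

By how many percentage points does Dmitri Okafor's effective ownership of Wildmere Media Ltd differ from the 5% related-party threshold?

69.84

By sibling attribution (R1), Dmitri Okafor is treated as also owning Noor Okafor's interest in Pinebrook Services GmbH, giving 19% + 53% = 72%.
By sibling attribution (R1), Dmitri Okafor is treated as also owning Noor Okafor's interest in Brightpath Shipping BV, giving 37% + 63% = 100%.
By sibling attribution (R1), Dmitri Okafor is treated as also owning Noor Okafor's interest in Stonebridge Capital LLC, giving 58% + 42% = 100%.
Chain via Pinebrook Services GmbH (R3): 72% × 22% = 15.84% of Wildmere Media Ltd.
Chain via Brightpath Shipping BV (R3): 100% × 18% = 18% of Wildmere Media Ltd.
Chain via Stonebridge Capital LLC (R3): 100% × 41% = 41% of Wildmere Media Ltd.
Aggregating (R2): 15.84% + 18% + 41% = 74.84%.
74.84% exceeds the 5% threshold by 69.84 percentage points.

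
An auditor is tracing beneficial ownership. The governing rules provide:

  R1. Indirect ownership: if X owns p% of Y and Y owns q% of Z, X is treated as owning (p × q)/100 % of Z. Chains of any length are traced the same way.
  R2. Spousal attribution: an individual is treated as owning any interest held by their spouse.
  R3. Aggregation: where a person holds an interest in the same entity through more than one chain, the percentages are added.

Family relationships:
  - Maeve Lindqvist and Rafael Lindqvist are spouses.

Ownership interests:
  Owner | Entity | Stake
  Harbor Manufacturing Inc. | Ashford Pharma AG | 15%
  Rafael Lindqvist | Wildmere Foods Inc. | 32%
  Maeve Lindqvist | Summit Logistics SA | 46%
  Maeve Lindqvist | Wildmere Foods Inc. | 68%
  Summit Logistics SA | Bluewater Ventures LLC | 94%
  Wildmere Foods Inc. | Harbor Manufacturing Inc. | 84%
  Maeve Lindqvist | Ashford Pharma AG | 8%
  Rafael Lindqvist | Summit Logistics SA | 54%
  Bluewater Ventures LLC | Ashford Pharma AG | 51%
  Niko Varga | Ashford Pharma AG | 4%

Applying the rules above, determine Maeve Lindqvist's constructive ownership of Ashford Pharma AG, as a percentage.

68.54%

By spousal attribution (R2), Maeve Lindqvist is treated as also owning Rafael Lindqvist's interest in Summit Logistics SA, giving 46% + 54% = 100%.
By spousal attribution (R2), Maeve Lindqvist is treated as also owning Rafael Lindqvist's interest in Wildmere Foods Inc, giving 68% + 32% = 100%.
Chain via Summit Logistics SA → Bluewater Ventures LLC (R1): 100% × 94% × 51% = 47.94% of Ashford Pharma AG.
Chain via Wildmere Foods Inc. → Harbor Manufacturing Inc. (R1): 100% × 84% × 15% = 12.6% of Ashford Pharma AG.
Direct interest in Ashford Pharma AG: 8%.
Aggregating (R3): 47.94% + 12.6% + 8% = 68.54%.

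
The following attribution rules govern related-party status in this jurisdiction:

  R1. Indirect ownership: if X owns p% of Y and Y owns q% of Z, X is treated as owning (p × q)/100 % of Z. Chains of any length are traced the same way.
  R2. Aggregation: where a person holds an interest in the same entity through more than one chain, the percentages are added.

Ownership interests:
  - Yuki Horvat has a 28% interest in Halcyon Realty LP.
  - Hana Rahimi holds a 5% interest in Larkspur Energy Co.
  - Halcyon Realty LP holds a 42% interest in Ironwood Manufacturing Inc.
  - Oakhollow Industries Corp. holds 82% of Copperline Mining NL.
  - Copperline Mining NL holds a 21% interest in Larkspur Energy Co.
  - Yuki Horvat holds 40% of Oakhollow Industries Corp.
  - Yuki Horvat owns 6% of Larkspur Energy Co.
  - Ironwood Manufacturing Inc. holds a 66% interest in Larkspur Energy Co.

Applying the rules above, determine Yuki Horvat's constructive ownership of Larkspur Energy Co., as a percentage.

20.6496%

Chain via Oakhollow Industries Corp. → Copperline Mining NL (R1): 40% × 82% × 21% = 6.888% of Larkspur Energy Co.
Chain via Halcyon Realty LP → Ironwood Manufacturing Inc. (R1): 28% × 42% × 66% = 7.7616% of Larkspur Energy Co.
Direct interest in Larkspur Energy Co: 6%.
Aggregating (R2): 6.888% + 7.7616% + 6% = 20.6496%.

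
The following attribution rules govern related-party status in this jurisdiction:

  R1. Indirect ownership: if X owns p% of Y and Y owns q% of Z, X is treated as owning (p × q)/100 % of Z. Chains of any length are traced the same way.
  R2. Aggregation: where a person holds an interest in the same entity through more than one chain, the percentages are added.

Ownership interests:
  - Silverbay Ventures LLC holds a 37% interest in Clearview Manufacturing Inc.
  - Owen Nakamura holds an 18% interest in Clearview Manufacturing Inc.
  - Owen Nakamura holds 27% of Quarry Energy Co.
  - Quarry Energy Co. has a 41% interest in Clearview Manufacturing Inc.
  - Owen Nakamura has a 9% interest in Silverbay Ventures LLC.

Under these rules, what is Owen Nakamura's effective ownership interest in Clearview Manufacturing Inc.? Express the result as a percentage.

Chain via Quarry Energy Co. (R1): 27% × 41% = 11.07% of Clearview Manufacturing Inc.
Chain via Silverbay Ventures LLC (R1): 9% × 37% = 3.33% of Clearview Manufacturing Inc.
Direct interest in Clearview Manufacturing Inc: 18%.
Aggregating (R2): 11.07% + 3.33% + 18% = 32.4%.

32.4%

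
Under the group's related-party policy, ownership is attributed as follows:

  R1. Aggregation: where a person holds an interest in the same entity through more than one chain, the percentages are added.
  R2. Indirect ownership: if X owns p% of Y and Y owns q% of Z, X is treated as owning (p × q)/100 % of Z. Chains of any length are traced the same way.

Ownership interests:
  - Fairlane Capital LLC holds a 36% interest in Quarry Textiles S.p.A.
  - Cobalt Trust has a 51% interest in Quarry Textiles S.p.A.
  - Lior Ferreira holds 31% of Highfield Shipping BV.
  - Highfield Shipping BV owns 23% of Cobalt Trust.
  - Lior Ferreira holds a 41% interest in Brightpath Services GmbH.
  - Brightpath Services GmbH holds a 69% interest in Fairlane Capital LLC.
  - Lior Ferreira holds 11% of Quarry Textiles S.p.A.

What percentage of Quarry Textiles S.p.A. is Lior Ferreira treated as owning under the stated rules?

24.8207%

Chain via Highfield Shipping BV → Cobalt Trust (R2): 31% × 23% × 51% = 3.6363% of Quarry Textiles S.p.A.
Chain via Brightpath Services GmbH → Fairlane Capital LLC (R2): 41% × 69% × 36% = 10.1844% of Quarry Textiles S.p.A.
Direct interest in Quarry Textiles S.p.A: 11%.
Aggregating (R1): 3.6363% + 10.1844% + 11% = 24.8207%.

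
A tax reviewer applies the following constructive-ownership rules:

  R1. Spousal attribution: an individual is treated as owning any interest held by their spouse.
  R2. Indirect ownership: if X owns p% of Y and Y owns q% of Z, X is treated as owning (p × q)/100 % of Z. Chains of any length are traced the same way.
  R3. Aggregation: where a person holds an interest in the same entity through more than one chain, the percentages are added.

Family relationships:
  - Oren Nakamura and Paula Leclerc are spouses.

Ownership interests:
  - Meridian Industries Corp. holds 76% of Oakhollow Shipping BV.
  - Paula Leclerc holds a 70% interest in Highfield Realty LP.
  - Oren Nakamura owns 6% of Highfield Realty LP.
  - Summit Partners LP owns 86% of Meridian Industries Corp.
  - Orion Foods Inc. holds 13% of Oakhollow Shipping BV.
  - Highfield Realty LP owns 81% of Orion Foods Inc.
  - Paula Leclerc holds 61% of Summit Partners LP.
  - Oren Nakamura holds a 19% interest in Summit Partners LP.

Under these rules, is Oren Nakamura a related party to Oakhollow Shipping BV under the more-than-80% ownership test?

By spousal attribution (R1), Oren Nakamura is treated as also owning Paula Leclerc's interest in Highfield Realty LP, giving 6% + 70% = 76%.
By spousal attribution (R1), Oren Nakamura is treated as also owning Paula Leclerc's interest in Summit Partners LP, giving 19% + 61% = 80%.
Chain via Highfield Realty LP → Orion Foods Inc. (R2): 76% × 81% × 13% = 8.0028% of Oakhollow Shipping BV.
Chain via Summit Partners LP → Meridian Industries Corp. (R2): 80% × 86% × 76% = 52.288% of Oakhollow Shipping BV.
Aggregating (R3): 8.0028% + 52.288% = 60.2908%.
60.2908% does not exceed the 80% threshold, so Oren is not a related party to Oakhollow Shipping BV.

No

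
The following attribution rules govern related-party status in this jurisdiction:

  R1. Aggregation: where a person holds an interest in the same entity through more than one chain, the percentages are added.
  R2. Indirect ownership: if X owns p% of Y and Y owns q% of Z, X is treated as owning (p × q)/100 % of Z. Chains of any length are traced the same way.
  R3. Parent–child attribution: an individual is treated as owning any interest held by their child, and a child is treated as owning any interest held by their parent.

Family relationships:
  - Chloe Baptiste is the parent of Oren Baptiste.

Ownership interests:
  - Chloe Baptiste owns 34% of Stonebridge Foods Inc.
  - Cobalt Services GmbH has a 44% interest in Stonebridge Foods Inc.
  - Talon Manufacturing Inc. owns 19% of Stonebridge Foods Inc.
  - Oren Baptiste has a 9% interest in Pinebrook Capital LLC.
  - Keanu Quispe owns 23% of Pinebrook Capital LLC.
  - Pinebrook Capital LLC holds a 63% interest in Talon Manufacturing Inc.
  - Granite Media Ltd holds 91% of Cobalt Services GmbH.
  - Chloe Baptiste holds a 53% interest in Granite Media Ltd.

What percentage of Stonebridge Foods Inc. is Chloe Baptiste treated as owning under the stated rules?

By parent–child attribution (R3), Chloe Baptiste is treated as owning Oren Baptiste's 9% interest in Pinebrook Capital LLC.
Chain via Granite Media Ltd → Cobalt Services GmbH (R2): 53% × 91% × 44% = 21.2212% of Stonebridge Foods Inc.
Direct interest in Stonebridge Foods Inc: 34%.
Chain via Pinebrook Capital LLC → Talon Manufacturing Inc. (R2): 9% × 63% × 19% = 1.0773% of Stonebridge Foods Inc.
Aggregating (R1): 21.2212% + 34% + 1.0773% = 56.2985%.

56.2985%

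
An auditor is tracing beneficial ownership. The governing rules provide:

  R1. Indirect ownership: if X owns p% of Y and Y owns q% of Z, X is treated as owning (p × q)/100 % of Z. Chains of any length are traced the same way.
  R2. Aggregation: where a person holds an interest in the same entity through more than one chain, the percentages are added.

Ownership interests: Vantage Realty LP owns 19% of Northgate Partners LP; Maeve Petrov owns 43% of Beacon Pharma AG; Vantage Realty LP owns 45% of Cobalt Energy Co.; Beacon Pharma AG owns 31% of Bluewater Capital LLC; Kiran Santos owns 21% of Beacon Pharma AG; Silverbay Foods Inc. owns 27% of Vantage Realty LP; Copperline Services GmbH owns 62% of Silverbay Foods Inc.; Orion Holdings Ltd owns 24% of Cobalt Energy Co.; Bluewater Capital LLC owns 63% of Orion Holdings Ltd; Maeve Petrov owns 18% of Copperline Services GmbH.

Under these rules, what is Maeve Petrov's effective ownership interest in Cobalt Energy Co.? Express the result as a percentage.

Chain via Copperline Services GmbH → Silverbay Foods Inc. → Vantage Realty LP (R1): 18% × 62% × 27% × 45% = 1.35594% of Cobalt Energy Co.
Chain via Beacon Pharma AG → Bluewater Capital LLC → Orion Holdings Ltd (R1): 43% × 31% × 63% × 24% = 2.015496% of Cobalt Energy Co.
Aggregating (R2): 1.35594% + 2.015496% = 3.371436%.

3.371436%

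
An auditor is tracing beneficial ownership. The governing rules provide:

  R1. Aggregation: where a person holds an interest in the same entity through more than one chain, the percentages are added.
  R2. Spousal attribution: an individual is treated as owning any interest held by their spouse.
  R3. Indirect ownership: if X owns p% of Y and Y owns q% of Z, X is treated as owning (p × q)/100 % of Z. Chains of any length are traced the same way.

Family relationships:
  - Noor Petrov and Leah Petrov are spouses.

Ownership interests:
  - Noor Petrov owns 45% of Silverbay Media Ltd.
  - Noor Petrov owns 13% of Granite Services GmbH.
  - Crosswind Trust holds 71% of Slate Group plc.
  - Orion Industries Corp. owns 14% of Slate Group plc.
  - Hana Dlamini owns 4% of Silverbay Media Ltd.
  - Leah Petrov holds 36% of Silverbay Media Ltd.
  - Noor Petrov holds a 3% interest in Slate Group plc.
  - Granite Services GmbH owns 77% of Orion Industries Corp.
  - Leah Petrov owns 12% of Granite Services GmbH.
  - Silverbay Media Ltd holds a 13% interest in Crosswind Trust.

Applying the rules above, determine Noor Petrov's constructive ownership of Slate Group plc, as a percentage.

By spousal attribution (R2), Noor Petrov is treated as also owning Leah Petrov's interest in Silverbay Media Ltd, giving 45% + 36% = 81%.
By spousal attribution (R2), Noor Petrov is treated as also owning Leah Petrov's interest in Granite Services GmbH, giving 13% + 12% = 25%.
Chain via Silverbay Media Ltd → Crosswind Trust (R3): 81% × 13% × 71% = 7.4763% of Slate Group plc.
Chain via Granite Services GmbH → Orion Industries Corp. (R3): 25% × 77% × 14% = 2.695% of Slate Group plc.
Direct interest in Slate Group plc: 3%.
Aggregating (R1): 7.4763% + 2.695% + 3% = 13.1713%.

13.1713%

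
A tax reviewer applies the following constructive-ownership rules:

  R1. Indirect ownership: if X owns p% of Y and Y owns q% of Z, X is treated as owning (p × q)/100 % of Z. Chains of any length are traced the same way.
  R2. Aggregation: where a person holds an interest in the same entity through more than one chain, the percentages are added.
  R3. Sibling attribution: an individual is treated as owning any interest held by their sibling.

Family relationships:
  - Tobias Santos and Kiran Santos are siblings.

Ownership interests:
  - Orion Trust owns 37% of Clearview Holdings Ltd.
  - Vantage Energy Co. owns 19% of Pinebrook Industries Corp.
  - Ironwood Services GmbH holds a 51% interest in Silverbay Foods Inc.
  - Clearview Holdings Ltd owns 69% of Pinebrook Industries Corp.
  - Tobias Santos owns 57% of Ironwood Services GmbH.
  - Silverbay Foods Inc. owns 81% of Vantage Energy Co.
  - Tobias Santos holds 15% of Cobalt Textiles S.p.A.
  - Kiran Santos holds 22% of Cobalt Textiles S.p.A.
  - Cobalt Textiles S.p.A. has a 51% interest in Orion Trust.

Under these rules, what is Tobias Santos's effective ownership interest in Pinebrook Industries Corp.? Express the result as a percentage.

By sibling attribution (R3), Tobias Santos is treated as also owning Kiran Santos's interest in Cobalt Textiles S.p.A, giving 15% + 22% = 37%.
Chain via Cobalt Textiles S.p.A. → Orion Trust → Clearview Holdings Ltd (R1): 37% × 51% × 37% × 69% = 4.817511% of Pinebrook Industries Corp.
Chain via Ironwood Services GmbH → Silverbay Foods Inc. → Vantage Energy Co. (R1): 57% × 51% × 81% × 19% = 4.473873% of Pinebrook Industries Corp.
Aggregating (R2): 4.817511% + 4.473873% = 9.291384%.

9.291384%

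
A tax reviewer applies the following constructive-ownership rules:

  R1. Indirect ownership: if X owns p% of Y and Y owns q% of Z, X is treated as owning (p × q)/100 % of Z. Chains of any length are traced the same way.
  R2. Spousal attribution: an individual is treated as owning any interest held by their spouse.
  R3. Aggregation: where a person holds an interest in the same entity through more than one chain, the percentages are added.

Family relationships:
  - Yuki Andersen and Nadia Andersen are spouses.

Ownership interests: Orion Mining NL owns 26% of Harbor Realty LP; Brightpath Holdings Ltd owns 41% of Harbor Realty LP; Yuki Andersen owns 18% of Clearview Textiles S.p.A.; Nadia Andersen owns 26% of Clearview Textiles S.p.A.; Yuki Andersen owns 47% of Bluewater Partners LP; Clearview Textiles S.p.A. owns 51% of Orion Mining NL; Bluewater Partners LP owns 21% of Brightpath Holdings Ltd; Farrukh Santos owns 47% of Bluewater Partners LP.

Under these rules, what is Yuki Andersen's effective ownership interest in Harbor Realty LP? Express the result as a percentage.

9.8811%

By spousal attribution (R2), Yuki Andersen is treated as also owning Nadia Andersen's interest in Clearview Textiles S.p.A, giving 18% + 26% = 44%.
Chain via Clearview Textiles S.p.A. → Orion Mining NL (R1): 44% × 51% × 26% = 5.8344% of Harbor Realty LP.
Chain via Bluewater Partners LP → Brightpath Holdings Ltd (R1): 47% × 21% × 41% = 4.0467% of Harbor Realty LP.
Aggregating (R3): 5.8344% + 4.0467% = 9.8811%.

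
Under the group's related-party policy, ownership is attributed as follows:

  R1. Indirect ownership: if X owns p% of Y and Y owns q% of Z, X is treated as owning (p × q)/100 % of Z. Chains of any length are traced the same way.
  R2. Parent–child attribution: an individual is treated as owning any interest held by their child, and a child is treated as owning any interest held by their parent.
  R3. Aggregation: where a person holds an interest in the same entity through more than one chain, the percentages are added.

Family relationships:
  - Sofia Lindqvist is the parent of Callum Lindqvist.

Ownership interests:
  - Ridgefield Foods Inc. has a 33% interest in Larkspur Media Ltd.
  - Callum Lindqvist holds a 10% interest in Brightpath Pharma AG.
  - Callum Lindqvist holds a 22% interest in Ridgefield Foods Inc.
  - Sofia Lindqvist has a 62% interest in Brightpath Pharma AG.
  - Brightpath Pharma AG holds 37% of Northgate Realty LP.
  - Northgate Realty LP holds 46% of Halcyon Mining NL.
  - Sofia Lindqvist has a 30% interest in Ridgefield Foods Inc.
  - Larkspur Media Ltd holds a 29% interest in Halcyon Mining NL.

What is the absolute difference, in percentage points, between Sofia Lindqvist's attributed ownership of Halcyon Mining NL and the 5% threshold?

By parent–child attribution (R2), Sofia Lindqvist is treated as also owning Callum Lindqvist's interest in Ridgefield Foods Inc, giving 30% + 22% = 52%.
By parent–child attribution (R2), Sofia Lindqvist is treated as also owning Callum Lindqvist's interest in Brightpath Pharma AG, giving 62% + 10% = 72%.
Chain via Ridgefield Foods Inc. → Larkspur Media Ltd (R1): 52% × 33% × 29% = 4.9764% of Halcyon Mining NL.
Chain via Brightpath Pharma AG → Northgate Realty LP (R1): 72% × 37% × 46% = 12.2544% of Halcyon Mining NL.
Aggregating (R3): 4.9764% + 12.2544% = 17.2308%.
17.2308% exceeds the 5% threshold by 12.2308 percentage points.

12.2308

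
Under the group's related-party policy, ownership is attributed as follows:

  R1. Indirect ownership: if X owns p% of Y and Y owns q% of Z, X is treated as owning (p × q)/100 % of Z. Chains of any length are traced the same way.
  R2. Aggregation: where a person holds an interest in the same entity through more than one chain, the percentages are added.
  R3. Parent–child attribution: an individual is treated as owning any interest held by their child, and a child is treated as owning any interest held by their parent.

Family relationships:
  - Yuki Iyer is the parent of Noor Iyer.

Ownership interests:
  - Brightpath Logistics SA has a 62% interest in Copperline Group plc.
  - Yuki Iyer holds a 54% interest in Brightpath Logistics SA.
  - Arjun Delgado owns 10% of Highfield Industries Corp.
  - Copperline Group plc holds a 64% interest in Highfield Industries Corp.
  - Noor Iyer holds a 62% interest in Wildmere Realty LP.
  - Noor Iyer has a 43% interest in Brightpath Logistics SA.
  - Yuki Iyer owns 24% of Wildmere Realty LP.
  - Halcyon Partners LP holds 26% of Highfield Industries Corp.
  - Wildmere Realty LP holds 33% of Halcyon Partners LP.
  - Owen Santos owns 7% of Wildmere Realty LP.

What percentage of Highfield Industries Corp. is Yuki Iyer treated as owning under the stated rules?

45.8684%

By parent–child attribution (R3), Yuki Iyer is treated as also owning Noor Iyer's interest in Wildmere Realty LP, giving 24% + 62% = 86%.
By parent–child attribution (R3), Yuki Iyer is treated as also owning Noor Iyer's interest in Brightpath Logistics SA, giving 54% + 43% = 97%.
Chain via Wildmere Realty LP → Halcyon Partners LP (R1): 86% × 33% × 26% = 7.3788% of Highfield Industries Corp.
Chain via Brightpath Logistics SA → Copperline Group plc (R1): 97% × 62% × 64% = 38.4896% of Highfield Industries Corp.
Aggregating (R2): 7.3788% + 38.4896% = 45.8684%.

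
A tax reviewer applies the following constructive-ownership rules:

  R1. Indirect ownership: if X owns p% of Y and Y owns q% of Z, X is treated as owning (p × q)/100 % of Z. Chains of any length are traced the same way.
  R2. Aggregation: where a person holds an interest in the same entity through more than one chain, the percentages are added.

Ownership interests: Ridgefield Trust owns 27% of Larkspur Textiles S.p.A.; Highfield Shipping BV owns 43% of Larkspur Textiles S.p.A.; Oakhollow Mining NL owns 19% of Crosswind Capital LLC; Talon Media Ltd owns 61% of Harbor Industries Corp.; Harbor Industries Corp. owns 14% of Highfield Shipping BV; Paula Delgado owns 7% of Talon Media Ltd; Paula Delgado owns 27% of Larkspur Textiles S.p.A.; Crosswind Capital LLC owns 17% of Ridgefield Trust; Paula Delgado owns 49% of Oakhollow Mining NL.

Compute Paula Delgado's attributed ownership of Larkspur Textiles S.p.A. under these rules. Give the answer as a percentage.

27.684383%

Chain via Oakhollow Mining NL → Crosswind Capital LLC → Ridgefield Trust (R1): 49% × 19% × 17% × 27% = 0.427329% of Larkspur Textiles S.p.A.
Chain via Talon Media Ltd → Harbor Industries Corp. → Highfield Shipping BV (R1): 7% × 61% × 14% × 43% = 0.257054% of Larkspur Textiles S.p.A.
Direct interest in Larkspur Textiles S.p.A: 27%.
Aggregating (R2): 0.427329% + 0.257054% + 27% = 27.684383%.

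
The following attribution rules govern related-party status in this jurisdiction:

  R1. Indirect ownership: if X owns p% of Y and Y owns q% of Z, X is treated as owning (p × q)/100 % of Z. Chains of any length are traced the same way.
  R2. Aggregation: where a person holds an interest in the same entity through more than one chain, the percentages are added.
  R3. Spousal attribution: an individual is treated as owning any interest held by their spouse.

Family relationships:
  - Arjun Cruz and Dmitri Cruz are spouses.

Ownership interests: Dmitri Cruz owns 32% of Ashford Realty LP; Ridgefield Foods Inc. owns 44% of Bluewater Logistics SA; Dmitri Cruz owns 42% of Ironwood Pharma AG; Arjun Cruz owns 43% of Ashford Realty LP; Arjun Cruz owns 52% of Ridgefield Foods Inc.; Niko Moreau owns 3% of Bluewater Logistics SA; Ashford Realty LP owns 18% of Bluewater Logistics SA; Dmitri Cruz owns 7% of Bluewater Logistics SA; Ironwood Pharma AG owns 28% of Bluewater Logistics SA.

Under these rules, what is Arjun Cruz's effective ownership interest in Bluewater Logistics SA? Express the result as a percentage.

55.14%

By spousal attribution (R3), Arjun Cruz is treated as also owning Dmitri Cruz's interest in Ashford Realty LP, giving 43% + 32% = 75%.
By spousal attribution (R3), Arjun Cruz is treated as owning Dmitri Cruz's 42% interest in Ironwood Pharma AG.
By spousal attribution (R3), Arjun Cruz is treated as owning Dmitri Cruz's 7% interest in Bluewater Logistics SA.
Chain via Ashford Realty LP (R1): 75% × 18% = 13.5% of Bluewater Logistics SA.
Chain via Ridgefield Foods Inc. (R1): 52% × 44% = 22.88% of Bluewater Logistics SA.
Chain via Ironwood Pharma AG (R1): 42% × 28% = 11.76% of Bluewater Logistics SA.
Direct interest in Bluewater Logistics SA: 7%.
Aggregating (R2): 13.5% + 22.88% + 11.76% + 7% = 55.14%.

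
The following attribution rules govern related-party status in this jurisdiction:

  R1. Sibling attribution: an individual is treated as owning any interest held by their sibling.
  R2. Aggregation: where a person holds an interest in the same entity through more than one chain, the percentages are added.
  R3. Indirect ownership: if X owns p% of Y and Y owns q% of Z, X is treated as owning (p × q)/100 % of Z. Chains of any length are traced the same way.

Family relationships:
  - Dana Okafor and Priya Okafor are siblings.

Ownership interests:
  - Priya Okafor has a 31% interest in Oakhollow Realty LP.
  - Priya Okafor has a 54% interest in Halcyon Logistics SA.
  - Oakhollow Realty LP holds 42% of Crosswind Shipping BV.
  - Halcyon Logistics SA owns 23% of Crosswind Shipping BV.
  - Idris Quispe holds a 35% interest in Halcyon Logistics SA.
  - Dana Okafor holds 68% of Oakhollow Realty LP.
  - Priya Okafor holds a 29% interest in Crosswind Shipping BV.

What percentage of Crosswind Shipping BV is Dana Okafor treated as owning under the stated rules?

83%

By sibling attribution (R1), Dana Okafor is treated as also owning Priya Okafor's interest in Oakhollow Realty LP, giving 68% + 31% = 99%.
By sibling attribution (R1), Dana Okafor is treated as owning Priya Okafor's 54% interest in Halcyon Logistics SA.
By sibling attribution (R1), Dana Okafor is treated as owning Priya Okafor's 29% interest in Crosswind Shipping BV.
Chain via Oakhollow Realty LP (R3): 99% × 42% = 41.58% of Crosswind Shipping BV.
Chain via Halcyon Logistics SA (R3): 54% × 23% = 12.42% of Crosswind Shipping BV.
Direct interest in Crosswind Shipping BV: 29%.
Aggregating (R2): 41.58% + 12.42% + 29% = 83%.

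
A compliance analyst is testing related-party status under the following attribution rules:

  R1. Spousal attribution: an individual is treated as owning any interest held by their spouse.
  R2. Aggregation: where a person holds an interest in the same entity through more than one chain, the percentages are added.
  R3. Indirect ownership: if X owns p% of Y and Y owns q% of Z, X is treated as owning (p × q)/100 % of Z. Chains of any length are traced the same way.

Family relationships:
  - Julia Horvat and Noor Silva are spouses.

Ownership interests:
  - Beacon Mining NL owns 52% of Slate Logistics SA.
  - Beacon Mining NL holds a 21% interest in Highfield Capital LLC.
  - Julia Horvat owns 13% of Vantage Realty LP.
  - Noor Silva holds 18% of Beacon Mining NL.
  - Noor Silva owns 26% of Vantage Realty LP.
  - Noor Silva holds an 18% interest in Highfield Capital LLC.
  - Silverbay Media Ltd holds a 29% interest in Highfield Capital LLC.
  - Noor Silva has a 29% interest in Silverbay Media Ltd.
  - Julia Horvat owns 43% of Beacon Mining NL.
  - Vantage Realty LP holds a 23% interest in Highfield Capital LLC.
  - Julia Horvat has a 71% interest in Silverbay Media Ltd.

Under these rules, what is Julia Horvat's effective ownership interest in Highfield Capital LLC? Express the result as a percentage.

68.78%

By spousal attribution (R1), Julia Horvat is treated as also owning Noor Silva's interest in Vantage Realty LP, giving 13% + 26% = 39%.
By spousal attribution (R1), Julia Horvat is treated as also owning Noor Silva's interest in Silverbay Media Ltd, giving 71% + 29% = 100%.
By spousal attribution (R1), Julia Horvat is treated as also owning Noor Silva's interest in Beacon Mining NL, giving 43% + 18% = 61%.
By spousal attribution (R1), Julia Horvat is treated as owning Noor Silva's 18% interest in Highfield Capital LLC.
Chain via Vantage Realty LP (R3): 39% × 23% = 8.97% of Highfield Capital LLC.
Chain via Silverbay Media Ltd (R3): 100% × 29% = 29% of Highfield Capital LLC.
Chain via Beacon Mining NL (R3): 61% × 21% = 12.81% of Highfield Capital LLC.
Direct interest in Highfield Capital LLC: 18%.
Aggregating (R2): 8.97% + 29% + 12.81% + 18% = 68.78%.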